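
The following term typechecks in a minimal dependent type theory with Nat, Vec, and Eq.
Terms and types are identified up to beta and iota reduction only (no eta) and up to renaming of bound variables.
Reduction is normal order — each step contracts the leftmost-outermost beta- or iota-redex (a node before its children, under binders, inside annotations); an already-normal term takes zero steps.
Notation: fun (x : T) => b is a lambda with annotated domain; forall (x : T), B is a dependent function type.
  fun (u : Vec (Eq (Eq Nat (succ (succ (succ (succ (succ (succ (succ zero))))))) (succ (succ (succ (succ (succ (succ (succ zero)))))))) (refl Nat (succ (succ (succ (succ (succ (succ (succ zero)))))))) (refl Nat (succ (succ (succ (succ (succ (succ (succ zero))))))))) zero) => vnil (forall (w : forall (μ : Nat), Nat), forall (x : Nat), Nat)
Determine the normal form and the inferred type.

resulting normal form:
  fun (u : Vec (Eq (Eq Nat (succ (succ (succ (succ (succ (succ (succ zero))))))) (succ (succ (succ (succ (succ (succ (succ zero)))))))) (refl Nat (succ (succ (succ (succ (succ (succ (succ zero)))))))) (refl Nat (succ (succ (succ (succ (succ (succ (succ zero))))))))) zero) => vnil (forall (w : forall (μ : Nat), Nat), forall (x : Nat), Nat)
inferred type:
  forall (u : Vec (Eq (Eq Nat (succ (succ (succ (succ (succ (succ (succ zero))))))) (succ (succ (succ (succ (succ (succ (succ zero)))))))) (refl Nat (succ (succ (succ (succ (succ (succ (succ zero)))))))) (refl Nat (succ (succ (succ (succ (succ (succ (succ zero))))))))) zero), Vec (forall (w : forall (μ : Nat), Nat), forall (x : Nat), Nat) zero


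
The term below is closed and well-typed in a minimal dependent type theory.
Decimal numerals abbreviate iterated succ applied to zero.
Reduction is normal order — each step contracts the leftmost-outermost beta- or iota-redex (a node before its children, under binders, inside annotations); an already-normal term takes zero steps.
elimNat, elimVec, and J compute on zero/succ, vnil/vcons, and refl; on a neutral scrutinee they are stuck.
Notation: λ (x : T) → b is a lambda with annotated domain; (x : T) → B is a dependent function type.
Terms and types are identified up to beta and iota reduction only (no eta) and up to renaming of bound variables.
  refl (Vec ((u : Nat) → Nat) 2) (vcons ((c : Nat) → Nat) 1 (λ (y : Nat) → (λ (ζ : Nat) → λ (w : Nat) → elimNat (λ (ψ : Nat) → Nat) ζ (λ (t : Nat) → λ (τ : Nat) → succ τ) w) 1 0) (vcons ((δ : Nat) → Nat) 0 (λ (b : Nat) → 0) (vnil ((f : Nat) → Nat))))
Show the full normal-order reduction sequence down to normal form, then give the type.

reduction (normal order):
  refl (Vec ((u : Nat) → Nat) 2) (vcons ((c : Nat) → Nat) 1 (λ (y : Nat) → (λ (ζ : Nat) → λ (w : Nat) → elimNat (λ (ψ : Nat) → Nat) ζ (λ (t : Nat) → λ (τ : Nat) → succ τ) w) 1 0) (vcons ((δ : Nat) → Nat) 0 (λ (b : Nat) → 0) (vnil ((f : Nat) → Nat))))
  ~> refl (Vec ((u : Nat) → Nat) 2) (vcons ((c : Nat) → Nat) 1 (λ (y : Nat) → (λ (ζ : Nat) → elimNat (λ (w : Nat) → Nat) 1 (λ (ψ : Nat) → λ (t : Nat) → succ t) ζ) 0) (vcons ((τ : Nat) → Nat) 0 (λ (δ : Nat) → 0) (vnil ((b : Nat) → Nat))))
  ~> refl (Vec ((u : Nat) → Nat) 2) (vcons ((c : Nat) → Nat) 1 (λ (y : Nat) → elimNat (λ (ζ : Nat) → Nat) 1 (λ (w : Nat) → λ (ψ : Nat) → succ ψ) 0) (vcons ((t : Nat) → Nat) 0 (λ (τ : Nat) → 0) (vnil ((δ : Nat) → Nat))))
  ~> refl (Vec ((u : Nat) → Nat) 2) (vcons ((c : Nat) → Nat) 1 (λ (y : Nat) → 1) (vcons ((ζ : Nat) → Nat) 0 (λ (w : Nat) → 0) (vnil ((ψ : Nat) → Nat))))
the term's type:
  Eq (Vec ((u : Nat) → Nat) 2) (vcons ((c : Nat) → Nat) 1 (λ (y : Nat) → 1) (vcons ((ζ : Nat) → Nat) 0 (λ (w : Nat) → 0) (vnil ((ψ : Nat) → Nat)))) (vcons ((t : Nat) → Nat) 1 (λ (τ : Nat) → 1) (vcons ((δ : Nat) → Nat) 0 (λ (b : Nat) → 0) (vnil ((f : Nat) → Nat))))


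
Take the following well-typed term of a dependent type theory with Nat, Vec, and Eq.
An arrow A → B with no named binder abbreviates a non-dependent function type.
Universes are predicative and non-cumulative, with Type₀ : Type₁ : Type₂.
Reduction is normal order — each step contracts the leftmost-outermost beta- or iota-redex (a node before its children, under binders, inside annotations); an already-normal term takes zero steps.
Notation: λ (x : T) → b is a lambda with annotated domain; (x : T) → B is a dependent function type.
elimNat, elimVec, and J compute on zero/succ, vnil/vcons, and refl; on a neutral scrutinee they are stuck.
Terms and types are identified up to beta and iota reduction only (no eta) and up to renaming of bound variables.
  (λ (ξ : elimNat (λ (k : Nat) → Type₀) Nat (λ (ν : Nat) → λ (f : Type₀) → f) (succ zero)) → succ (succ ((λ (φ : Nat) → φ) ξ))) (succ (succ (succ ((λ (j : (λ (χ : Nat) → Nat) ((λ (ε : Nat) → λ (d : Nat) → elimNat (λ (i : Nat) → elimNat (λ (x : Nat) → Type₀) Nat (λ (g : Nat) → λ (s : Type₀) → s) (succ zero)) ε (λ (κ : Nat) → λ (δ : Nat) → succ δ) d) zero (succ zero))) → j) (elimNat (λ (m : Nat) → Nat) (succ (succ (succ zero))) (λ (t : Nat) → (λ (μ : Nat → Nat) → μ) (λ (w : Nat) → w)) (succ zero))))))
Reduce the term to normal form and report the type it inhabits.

resulting normal form:
  succ (succ (succ (succ (succ (succ (succ (succ zero)))))))
the term's type:
  Nat


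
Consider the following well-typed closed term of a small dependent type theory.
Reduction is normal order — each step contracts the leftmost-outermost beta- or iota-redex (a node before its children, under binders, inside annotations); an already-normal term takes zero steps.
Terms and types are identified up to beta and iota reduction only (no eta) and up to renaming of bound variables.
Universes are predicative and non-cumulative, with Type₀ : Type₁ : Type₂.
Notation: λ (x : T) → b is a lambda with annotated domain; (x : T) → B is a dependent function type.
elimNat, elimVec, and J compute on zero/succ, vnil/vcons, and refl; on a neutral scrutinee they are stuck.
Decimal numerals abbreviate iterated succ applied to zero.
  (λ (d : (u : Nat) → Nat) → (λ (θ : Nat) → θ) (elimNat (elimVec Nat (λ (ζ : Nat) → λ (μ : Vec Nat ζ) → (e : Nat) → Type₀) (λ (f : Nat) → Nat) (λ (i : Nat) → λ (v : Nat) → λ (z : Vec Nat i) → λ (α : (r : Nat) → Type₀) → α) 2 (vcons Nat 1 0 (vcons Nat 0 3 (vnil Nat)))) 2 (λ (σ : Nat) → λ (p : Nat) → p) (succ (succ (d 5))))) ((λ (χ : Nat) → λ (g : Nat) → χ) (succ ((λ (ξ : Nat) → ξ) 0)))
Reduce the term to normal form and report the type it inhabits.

reduced normal form:
  2
the term's type:
  Nat
observation: 26 normal-order steps separate the term from its normal form.


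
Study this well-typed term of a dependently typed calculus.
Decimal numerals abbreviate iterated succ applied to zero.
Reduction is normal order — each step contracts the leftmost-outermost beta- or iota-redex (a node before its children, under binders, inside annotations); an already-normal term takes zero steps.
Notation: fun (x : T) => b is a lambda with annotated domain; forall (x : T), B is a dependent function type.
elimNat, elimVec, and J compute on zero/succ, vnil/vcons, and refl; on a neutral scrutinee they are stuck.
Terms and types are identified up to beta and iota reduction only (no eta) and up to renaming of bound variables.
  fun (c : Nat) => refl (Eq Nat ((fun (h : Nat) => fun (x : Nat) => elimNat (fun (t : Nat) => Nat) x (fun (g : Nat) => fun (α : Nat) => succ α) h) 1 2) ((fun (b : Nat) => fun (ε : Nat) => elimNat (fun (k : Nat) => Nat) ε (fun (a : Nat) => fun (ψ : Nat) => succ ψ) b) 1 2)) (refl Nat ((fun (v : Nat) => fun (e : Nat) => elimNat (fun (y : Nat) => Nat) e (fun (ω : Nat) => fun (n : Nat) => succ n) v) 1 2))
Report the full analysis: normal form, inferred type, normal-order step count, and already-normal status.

normal form:
  fun (c : Nat) => refl (Eq Nat 3 3) (refl Nat 3)
type:
  forall (c : Nat), Eq (Eq Nat 3 3) (refl Nat 3) (refl Nat 3)
reduction steps (normal order): 18
started in normal form: no
first contracted redex: a beta-redex


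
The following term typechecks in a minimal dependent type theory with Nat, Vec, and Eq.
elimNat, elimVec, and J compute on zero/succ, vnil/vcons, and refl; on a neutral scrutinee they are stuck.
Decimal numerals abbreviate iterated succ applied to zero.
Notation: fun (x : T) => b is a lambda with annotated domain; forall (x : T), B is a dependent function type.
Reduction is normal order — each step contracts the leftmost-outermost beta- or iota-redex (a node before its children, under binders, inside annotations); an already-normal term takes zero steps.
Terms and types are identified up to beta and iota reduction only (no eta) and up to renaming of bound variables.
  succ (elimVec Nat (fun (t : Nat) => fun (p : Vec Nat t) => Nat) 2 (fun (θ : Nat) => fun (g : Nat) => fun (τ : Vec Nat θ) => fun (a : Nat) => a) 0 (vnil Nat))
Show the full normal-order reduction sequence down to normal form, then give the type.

normal-order reduction sequence:
  succ (elimVec Nat (fun (t : Nat) => fun (p : Vec Nat t) => Nat) 2 (fun (θ : Nat) => fun (g : Nat) => fun (τ : Vec Nat θ) => fun (a : Nat) => a) 0 (vnil Nat))
  ~> 3
inferred type:
  Nat


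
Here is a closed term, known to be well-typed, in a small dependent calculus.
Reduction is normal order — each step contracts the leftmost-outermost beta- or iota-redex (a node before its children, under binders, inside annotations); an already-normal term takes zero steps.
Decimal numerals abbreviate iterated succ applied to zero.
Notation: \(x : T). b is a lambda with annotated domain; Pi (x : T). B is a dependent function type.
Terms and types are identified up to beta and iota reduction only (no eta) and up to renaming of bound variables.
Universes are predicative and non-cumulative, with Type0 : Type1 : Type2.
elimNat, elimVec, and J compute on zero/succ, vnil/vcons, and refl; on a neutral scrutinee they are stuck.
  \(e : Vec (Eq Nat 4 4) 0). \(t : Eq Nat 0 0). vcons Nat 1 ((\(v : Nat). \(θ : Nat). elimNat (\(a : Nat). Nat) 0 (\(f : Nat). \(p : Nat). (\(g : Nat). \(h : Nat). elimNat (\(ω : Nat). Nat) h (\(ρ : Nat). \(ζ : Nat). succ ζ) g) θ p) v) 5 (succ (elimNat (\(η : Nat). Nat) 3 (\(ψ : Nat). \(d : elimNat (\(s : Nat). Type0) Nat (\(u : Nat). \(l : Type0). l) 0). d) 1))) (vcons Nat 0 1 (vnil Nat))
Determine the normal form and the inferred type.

resulting normal form:
  \(e : Vec (Eq Nat 4 4) 0). \(t : Eq Nat 0 0). vcons Nat 1 20 (vcons Nat 0 1 (vnil Nat))
inferred type:
  Pi (e : Vec (Eq Nat 4 4) 0). Pi (t : Eq Nat 0 0). Vec Nat 2


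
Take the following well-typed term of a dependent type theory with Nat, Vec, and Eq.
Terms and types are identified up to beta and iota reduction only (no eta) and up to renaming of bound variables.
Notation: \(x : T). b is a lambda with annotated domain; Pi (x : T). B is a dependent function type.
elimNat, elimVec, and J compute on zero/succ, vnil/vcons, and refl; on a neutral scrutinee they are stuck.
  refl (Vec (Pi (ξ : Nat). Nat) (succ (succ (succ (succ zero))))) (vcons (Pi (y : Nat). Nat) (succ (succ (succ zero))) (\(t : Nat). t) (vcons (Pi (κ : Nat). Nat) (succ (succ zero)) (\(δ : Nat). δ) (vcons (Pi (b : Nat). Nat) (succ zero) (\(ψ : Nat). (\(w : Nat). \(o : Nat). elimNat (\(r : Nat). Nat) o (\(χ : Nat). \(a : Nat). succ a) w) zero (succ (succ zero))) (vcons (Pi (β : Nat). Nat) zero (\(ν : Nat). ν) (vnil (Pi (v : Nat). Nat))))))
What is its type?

the term's type:
  Eq (Vec (Pi (ξ : Nat). Nat) (succ (succ (succ (succ zero))))) (vcons (Pi (y : Nat). Nat) (succ (succ (succ zero))) (\(t : Nat). t) (vcons (Pi (κ : Nat). Nat) (succ (succ zero)) (\(δ : Nat). δ) (vcons (Pi (b : Nat). Nat) (succ zero) (\(ψ : Nat). succ (succ zero)) (vcons (Pi (w : Nat). Nat) zero (\(o : Nat). o) (vnil (Pi (r : Nat). Nat)))))) (vcons (Pi (χ : Nat). Nat) (succ (succ (succ zero))) (\(a : Nat). a) (vcons (Pi (β : Nat). Nat) (succ (succ zero)) (\(ν : Nat). ν) (vcons (Pi (v : Nat). Nat) (succ zero) (\(φ : Nat). succ (succ zero)) (vcons (Pi (z : Nat). Nat) zero (\(η : Nat). η) (vnil (Pi (u : Nat). Nat))))))


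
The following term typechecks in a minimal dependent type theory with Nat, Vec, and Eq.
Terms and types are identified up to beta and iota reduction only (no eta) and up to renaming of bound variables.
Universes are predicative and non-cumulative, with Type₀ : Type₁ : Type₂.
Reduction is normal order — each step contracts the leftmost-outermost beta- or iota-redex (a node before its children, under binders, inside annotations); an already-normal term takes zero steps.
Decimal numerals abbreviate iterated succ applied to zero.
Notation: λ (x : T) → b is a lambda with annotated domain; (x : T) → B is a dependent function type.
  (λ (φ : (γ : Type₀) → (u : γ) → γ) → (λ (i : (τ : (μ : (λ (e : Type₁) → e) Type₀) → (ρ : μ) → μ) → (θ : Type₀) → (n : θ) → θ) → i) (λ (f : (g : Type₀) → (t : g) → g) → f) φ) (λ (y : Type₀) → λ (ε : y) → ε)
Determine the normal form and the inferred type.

reduced normal form:
  λ (φ : Type₀) → λ (γ : φ) → γ
type:
  (φ : Type₀) → (γ : φ) → φ


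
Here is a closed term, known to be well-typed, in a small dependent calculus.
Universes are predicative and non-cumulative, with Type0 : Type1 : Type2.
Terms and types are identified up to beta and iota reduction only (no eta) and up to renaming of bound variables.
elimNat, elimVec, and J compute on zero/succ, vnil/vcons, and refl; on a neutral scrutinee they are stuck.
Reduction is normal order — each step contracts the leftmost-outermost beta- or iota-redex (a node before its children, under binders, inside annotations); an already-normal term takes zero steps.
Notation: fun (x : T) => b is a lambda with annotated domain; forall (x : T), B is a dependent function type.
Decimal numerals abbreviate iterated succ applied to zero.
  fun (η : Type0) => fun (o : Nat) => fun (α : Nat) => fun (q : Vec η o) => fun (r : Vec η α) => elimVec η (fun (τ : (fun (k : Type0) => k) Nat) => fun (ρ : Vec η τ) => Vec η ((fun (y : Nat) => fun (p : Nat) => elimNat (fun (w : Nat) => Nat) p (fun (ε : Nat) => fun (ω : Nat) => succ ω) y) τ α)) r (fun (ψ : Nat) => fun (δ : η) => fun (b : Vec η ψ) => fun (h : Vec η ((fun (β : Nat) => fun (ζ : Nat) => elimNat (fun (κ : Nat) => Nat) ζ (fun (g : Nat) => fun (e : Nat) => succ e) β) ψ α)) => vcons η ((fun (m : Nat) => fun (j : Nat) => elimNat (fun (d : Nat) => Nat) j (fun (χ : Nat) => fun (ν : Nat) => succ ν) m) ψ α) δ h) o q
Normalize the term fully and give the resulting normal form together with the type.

resulting normal form:
  fun (η : Type0) => fun (o : Nat) => fun (α : Nat) => fun (q : Vec η o) => fun (r : Vec η α) => elimVec η (fun (τ : Nat) => fun (k : Vec η τ) => Vec η (elimNat (fun (ρ : Nat) => Nat) α (fun (y : Nat) => fun (p : Nat) => succ p) τ)) r (fun (w : Nat) => fun (ε : η) => fun (ω : Vec η w) => fun (ψ : Vec η (elimNat (fun (δ : Nat) => Nat) α (fun (b : Nat) => fun (h : Nat) => succ h) w)) => vcons η (elimNat (fun (β : Nat) => Nat) α (fun (ζ : Nat) => fun (κ : Nat) => succ κ) w) ε ψ) o q
inferred type:
  forall (η : Type0), forall (o : Nat), forall (α : Nat), forall (q : Vec η o), forall (r : Vec η α), Vec η (elimNat (fun (τ : Nat) => Nat) α (fun (k : Nat) => fun (ρ : Nat) => succ ρ) o)


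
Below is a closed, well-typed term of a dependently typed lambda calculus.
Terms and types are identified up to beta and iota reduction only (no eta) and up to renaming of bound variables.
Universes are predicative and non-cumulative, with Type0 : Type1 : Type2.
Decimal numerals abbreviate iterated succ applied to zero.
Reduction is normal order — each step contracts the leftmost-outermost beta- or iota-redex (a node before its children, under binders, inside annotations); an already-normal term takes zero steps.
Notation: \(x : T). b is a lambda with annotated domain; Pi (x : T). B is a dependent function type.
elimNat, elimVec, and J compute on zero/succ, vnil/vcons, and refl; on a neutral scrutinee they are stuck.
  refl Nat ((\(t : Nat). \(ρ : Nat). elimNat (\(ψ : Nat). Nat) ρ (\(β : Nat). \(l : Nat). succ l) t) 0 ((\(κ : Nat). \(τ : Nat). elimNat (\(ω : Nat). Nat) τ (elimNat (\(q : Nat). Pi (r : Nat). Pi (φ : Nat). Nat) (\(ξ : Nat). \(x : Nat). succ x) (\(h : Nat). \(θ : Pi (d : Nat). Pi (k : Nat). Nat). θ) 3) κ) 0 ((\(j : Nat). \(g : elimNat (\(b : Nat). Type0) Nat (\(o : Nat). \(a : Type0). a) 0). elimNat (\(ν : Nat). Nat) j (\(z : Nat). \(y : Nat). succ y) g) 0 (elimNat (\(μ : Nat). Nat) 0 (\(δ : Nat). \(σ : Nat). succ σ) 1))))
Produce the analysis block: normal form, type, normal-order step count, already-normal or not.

reduced normal form:
  refl Nat 1
inferred type:
  Eq Nat 1 1
reduction steps (normal order): 16
started in normal form: no
first redex: a beta-redex


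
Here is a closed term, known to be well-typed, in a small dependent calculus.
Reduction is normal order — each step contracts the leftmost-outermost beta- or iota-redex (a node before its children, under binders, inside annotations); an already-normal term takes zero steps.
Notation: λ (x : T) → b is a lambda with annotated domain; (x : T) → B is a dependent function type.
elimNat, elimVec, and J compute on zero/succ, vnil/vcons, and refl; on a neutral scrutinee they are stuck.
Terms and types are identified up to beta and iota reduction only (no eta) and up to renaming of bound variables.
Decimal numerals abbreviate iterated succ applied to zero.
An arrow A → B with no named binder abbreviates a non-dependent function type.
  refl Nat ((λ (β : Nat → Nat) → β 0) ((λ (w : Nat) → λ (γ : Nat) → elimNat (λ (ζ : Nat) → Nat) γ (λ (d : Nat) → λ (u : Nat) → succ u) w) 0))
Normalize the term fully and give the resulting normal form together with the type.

resulting normal form:
  refl Nat 0
type:
  Eq Nat 0 0


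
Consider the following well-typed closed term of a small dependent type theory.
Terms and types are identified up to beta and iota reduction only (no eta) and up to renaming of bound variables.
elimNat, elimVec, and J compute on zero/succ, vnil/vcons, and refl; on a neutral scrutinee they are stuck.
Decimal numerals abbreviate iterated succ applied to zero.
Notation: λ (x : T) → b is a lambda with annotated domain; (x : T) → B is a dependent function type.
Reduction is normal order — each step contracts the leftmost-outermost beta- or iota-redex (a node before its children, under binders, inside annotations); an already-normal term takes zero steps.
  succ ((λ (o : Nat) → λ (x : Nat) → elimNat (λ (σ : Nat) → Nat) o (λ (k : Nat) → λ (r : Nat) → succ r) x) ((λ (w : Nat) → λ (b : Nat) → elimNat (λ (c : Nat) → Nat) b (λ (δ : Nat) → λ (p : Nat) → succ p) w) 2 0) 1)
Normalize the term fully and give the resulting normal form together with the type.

normal form:
  4
inferred type:
  Nat
observation: normalization takes exactly 15 steps under the normal-order strategy.


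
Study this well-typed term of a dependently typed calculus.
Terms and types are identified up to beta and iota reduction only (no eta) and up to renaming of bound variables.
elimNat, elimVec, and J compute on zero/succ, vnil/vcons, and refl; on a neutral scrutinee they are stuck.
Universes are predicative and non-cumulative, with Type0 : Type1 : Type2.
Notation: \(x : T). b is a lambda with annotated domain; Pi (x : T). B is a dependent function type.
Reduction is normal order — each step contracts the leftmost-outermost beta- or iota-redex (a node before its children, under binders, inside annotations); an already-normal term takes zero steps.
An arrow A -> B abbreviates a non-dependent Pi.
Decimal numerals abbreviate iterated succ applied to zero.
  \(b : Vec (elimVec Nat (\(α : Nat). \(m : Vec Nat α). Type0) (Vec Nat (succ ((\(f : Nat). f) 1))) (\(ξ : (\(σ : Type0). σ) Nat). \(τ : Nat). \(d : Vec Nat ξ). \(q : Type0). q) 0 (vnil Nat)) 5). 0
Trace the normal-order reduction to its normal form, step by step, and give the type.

reduction (normal order):
  \(b : Vec (elimVec Nat (\(α : Nat). \(m : Vec Nat α). Type0) (Vec Nat (succ ((\(f : Nat). f) 1))) (\(ξ : (\(σ : Type0). σ) Nat). \(τ : Nat). \(d : Vec Nat ξ). \(q : Type0). q) 0 (vnil Nat)) 5). 0
  ~> \(b : Vec (Vec Nat (succ ((\(α : Nat). α) 1))) 5). 0
  ~> \(b : Vec (Vec Nat 2) 5). 0
the term's type:
  Vec (Vec Nat 2) 5 -> Nat


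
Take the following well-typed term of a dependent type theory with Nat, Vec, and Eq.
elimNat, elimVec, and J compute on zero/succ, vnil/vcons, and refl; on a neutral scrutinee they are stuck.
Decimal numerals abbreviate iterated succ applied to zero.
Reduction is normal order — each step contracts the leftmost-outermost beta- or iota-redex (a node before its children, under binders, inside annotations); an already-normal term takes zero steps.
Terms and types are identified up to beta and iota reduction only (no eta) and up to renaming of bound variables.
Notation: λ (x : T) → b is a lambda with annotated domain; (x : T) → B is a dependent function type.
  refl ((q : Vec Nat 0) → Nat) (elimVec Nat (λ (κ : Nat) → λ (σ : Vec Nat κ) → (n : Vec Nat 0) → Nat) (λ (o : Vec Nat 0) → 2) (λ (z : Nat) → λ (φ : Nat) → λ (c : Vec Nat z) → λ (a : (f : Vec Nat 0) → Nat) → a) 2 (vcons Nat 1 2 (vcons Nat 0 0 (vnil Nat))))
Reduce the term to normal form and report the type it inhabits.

normal form:
  refl ((q : Vec Nat 0) → Nat) (λ (κ : Vec Nat 0) → 2)
the term's type:
  Eq ((q : Vec Nat 0) → Nat) (λ (κ : Vec Nat 0) → 2) (λ (σ : Vec Nat 0) → 2)


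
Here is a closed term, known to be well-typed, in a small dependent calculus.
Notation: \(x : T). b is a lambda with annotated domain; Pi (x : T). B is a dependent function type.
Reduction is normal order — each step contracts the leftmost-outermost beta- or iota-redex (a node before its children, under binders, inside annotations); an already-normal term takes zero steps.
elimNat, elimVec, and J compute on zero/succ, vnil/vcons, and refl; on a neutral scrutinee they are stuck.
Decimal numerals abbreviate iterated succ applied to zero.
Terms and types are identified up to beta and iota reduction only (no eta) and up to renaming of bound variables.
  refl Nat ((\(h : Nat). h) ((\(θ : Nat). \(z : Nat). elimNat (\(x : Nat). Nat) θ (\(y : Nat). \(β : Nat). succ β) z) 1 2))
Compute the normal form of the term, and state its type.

normal form:
  refl Nat 3
the term's type:
  Eq Nat 3 3
observation: the leftmost-outermost redex is a beta-redex, and normalization takes 10 steps.


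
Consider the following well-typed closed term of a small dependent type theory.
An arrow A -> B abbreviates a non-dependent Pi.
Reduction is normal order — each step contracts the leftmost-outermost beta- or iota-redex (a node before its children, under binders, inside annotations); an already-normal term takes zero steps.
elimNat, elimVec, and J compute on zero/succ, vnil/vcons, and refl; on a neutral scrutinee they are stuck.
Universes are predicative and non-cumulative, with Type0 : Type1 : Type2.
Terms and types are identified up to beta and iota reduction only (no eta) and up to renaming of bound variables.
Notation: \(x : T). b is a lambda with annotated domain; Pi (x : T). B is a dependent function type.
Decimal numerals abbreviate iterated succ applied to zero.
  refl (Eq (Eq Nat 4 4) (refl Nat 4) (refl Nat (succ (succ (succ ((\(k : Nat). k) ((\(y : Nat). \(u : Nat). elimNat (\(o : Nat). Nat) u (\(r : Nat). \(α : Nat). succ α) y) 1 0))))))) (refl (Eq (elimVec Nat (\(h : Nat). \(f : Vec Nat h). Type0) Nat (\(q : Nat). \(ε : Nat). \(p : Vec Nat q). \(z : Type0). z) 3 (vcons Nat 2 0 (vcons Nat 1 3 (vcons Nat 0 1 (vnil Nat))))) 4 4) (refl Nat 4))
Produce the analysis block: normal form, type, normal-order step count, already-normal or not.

reduced normal form:
  refl (Eq (Eq Nat 4 4) (refl Nat 4) (refl Nat 4)) (refl (Eq Nat 4 4) (refl Nat 4))
the term's type:
  Eq (Eq (Eq Nat 4 4) (refl Nat 4) (refl Nat 4)) (refl (Eq Nat 4 4) (refl Nat 4)) (refl (Eq Nat 4 4) (refl Nat 4))
reduction steps (normal order): 23
started in normal form: no
first redex: a beta-redex


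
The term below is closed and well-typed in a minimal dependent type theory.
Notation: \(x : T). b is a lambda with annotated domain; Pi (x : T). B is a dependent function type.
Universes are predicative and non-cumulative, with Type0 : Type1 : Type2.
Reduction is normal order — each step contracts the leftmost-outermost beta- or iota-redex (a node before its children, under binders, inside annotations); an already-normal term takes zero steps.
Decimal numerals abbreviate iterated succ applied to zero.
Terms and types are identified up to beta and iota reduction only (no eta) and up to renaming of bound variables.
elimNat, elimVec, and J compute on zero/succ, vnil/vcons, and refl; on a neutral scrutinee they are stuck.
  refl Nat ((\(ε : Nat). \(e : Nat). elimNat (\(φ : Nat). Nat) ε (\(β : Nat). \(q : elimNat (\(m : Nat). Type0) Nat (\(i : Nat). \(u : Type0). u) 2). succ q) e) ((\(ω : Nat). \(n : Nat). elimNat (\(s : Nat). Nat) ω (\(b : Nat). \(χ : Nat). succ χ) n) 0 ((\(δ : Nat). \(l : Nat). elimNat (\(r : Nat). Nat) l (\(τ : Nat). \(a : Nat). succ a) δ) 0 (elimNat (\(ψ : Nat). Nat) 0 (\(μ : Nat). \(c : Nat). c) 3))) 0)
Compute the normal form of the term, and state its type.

reduced normal form:
  refl Nat 0
inferred type:
  Eq Nat 0 0


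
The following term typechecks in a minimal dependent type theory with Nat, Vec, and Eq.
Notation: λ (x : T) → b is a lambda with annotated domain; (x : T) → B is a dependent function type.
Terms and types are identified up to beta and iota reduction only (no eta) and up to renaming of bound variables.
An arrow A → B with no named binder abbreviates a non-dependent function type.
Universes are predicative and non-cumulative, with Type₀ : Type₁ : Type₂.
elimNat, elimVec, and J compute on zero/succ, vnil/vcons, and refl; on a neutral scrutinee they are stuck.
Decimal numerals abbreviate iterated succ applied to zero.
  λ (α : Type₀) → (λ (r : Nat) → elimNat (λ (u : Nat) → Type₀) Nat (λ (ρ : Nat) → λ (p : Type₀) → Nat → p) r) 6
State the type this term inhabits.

inferred type:
  Type₀ → Type₀


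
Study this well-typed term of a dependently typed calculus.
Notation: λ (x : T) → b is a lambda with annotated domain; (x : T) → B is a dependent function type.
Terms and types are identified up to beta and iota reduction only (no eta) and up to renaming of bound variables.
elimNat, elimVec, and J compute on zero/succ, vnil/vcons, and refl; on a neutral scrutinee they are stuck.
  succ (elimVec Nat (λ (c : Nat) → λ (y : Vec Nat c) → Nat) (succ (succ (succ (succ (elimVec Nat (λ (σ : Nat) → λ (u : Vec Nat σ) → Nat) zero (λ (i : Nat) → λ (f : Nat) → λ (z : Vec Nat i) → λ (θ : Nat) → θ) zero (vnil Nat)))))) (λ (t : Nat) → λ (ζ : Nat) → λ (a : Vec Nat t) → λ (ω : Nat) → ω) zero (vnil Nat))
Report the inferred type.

inferred type:
  Nat


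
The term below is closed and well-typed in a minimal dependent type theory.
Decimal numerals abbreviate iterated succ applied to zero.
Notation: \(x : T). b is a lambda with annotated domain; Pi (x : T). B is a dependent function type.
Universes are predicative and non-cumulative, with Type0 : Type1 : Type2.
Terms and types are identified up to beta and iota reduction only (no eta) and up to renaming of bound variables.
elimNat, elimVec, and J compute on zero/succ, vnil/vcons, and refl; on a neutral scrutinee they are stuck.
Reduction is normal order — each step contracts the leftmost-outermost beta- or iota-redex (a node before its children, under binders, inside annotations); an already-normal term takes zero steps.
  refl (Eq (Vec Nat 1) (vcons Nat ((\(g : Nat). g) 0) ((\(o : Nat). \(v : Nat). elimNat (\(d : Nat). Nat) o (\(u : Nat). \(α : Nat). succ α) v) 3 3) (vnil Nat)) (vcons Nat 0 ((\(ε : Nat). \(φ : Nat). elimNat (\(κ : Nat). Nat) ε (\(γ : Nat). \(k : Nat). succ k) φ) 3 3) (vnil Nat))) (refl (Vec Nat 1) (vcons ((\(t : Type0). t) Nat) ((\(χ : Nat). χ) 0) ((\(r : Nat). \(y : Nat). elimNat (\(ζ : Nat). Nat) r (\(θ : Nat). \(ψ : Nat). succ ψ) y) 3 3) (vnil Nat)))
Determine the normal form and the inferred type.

reduced normal form:
  refl (Eq (Vec Nat 1) (vcons Nat 0 6 (vnil Nat)) (vcons Nat 0 6 (vnil Nat))) (refl (Vec Nat 1) (vcons Nat 0 6 (vnil Nat)))
inferred type:
  Eq (Eq (Vec Nat 1) (vcons Nat 0 6 (vnil Nat)) (vcons Nat 0 6 (vnil Nat))) (refl (Vec Nat 1) (vcons Nat 0 6 (vnil Nat))) (refl (Vec Nat 1) (vcons Nat 0 6 (vnil Nat)))


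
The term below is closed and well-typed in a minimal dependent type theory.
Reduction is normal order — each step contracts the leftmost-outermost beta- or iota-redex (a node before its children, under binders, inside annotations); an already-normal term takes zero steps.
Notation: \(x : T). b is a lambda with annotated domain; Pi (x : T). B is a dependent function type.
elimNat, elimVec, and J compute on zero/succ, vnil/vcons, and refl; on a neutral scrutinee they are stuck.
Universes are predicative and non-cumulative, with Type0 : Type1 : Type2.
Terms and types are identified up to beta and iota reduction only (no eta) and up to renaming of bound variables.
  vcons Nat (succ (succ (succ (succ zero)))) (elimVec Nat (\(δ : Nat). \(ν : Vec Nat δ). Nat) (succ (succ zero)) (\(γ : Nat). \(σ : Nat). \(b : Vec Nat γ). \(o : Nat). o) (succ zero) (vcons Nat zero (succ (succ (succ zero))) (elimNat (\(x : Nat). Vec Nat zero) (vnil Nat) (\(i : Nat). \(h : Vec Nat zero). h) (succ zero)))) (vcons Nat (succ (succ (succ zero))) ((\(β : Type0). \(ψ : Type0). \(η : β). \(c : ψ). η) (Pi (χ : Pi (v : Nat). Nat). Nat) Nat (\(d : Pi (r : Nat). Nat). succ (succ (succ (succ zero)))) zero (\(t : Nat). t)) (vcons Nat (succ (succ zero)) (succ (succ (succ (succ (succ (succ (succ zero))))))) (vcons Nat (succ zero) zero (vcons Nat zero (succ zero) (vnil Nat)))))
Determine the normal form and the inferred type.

normal form:
  vcons Nat (succ (succ (succ (succ zero)))) (succ (succ zero)) (vcons Nat (succ (succ (succ zero))) (succ (succ (succ (succ zero)))) (vcons Nat (succ (succ zero)) (succ (succ (succ (succ (succ (succ (succ zero))))))) (vcons Nat (succ zero) zero (vcons Nat zero (succ zero) (vnil Nat)))))
the term's type:
  Vec Nat (succ (succ (succ (succ (succ zero)))))
observation: the term reaches its normal form after 15 normal-order steps.


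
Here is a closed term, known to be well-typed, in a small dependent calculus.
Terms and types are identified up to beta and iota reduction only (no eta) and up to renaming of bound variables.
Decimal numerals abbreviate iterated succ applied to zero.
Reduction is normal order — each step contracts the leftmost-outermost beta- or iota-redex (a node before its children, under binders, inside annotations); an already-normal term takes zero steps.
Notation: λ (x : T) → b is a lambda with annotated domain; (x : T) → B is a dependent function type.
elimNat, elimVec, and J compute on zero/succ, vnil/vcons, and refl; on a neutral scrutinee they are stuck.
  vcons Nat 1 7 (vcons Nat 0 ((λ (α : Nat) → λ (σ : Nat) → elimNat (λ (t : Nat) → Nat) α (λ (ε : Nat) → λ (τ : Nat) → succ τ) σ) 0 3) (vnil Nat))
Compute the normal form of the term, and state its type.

normal form:
  vcons Nat 1 7 (vcons Nat 0 3 (vnil Nat))
type:
  Vec Nat 2
observation: the term reaches its normal form after 12 normal-order steps.


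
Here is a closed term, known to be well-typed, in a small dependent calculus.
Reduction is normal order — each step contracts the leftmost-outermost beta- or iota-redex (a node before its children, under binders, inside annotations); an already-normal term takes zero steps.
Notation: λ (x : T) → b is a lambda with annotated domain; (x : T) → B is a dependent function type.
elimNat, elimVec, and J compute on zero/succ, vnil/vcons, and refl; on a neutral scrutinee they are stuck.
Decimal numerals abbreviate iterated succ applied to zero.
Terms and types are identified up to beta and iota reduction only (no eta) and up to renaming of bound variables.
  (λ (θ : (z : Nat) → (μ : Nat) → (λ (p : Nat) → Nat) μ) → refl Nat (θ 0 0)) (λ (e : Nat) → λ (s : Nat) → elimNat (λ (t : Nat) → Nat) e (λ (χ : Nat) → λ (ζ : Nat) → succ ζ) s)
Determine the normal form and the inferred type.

reduced normal form:
  refl Nat 0
inferred type:
  Eq Nat 0 0


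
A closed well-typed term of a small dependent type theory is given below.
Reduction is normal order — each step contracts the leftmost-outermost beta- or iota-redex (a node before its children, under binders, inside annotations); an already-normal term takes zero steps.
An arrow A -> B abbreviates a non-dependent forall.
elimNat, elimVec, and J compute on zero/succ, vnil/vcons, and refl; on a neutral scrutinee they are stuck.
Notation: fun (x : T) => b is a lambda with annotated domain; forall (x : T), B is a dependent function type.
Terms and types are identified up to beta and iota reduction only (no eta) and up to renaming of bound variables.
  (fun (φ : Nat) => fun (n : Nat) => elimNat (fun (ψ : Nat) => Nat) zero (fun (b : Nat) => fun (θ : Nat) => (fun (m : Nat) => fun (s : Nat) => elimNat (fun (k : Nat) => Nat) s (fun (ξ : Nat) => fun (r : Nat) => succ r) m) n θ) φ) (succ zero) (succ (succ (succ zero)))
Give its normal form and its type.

reduced normal form:
  succ (succ (succ zero))
the term's type:
  Nat
observation: normalization takes exactly 18 steps under the normal-order strategy.


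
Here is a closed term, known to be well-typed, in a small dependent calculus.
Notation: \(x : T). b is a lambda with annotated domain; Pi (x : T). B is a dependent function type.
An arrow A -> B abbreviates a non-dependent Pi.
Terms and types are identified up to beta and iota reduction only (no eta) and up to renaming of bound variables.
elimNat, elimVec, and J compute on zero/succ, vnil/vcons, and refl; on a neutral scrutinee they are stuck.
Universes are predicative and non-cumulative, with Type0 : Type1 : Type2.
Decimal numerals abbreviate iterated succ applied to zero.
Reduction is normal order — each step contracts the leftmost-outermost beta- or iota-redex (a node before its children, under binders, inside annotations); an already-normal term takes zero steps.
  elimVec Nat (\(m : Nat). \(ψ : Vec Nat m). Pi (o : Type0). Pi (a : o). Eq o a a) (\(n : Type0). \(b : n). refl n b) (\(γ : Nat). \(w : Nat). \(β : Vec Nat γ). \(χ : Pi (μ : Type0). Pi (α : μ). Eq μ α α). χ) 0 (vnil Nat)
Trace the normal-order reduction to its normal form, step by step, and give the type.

normal-order reduction sequence:
  elimVec Nat (\(m : Nat). \(ψ : Vec Nat m). Pi (o : Type0). Pi (a : o). Eq o a a) (\(n : Type0). \(b : n). refl n b) (\(γ : Nat). \(w : Nat). \(β : Vec Nat γ). \(χ : Pi (μ : Type0). Pi (α : μ). Eq μ α α). χ) 0 (vnil Nat)
  ~> \(m : Type0). \(ψ : m). refl m ψ
inferred type:
  Pi (m : Type0). Pi (ψ : m). Eq m ψ ψ


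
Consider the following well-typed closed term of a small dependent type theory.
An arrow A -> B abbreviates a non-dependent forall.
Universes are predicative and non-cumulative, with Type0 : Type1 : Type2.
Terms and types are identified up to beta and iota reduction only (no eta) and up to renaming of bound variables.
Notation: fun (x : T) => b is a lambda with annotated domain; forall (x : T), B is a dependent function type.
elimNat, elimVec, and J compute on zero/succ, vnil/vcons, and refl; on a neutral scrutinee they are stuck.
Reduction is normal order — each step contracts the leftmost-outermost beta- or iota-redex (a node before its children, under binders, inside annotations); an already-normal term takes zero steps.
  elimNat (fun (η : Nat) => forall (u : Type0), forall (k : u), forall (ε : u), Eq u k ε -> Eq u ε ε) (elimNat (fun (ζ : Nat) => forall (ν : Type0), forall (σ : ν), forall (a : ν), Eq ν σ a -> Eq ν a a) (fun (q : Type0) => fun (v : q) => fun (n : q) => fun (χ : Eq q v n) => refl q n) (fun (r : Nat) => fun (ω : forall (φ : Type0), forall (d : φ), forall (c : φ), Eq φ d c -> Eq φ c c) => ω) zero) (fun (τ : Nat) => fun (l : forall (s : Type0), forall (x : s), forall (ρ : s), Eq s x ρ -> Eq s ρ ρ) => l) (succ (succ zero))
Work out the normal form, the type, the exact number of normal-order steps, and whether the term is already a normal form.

resulting normal form:
  fun (η : Type0) => fun (u : η) => fun (k : η) => fun (ε : Eq η u k) => refl η k
inferred type:
  forall (η : Type0), forall (u : η), forall (k : η), Eq η u k -> Eq η k k
steps to reach normal form (normal order): 8
started in normal form: no
first redex: an elimNat iota-redex


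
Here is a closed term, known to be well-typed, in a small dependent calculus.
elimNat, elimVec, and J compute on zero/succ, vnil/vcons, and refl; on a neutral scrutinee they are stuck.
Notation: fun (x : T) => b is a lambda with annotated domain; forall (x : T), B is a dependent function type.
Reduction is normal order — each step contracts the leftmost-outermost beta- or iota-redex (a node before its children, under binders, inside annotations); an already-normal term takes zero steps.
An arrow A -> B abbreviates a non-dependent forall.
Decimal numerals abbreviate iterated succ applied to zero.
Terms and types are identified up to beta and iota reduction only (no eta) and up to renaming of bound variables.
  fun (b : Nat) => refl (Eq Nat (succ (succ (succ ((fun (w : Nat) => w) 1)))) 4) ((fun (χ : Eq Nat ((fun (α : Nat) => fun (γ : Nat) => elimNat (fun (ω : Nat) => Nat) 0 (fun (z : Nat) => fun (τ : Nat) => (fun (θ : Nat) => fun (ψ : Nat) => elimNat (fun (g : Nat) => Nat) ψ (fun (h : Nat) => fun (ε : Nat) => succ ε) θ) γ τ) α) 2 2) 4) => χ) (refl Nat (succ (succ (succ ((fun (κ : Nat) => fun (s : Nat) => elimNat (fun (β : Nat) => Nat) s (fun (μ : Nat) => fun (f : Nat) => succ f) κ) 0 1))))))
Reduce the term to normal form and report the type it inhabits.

resulting normal form:
  fun (b : Nat) => refl (Eq Nat 4 4) (refl Nat 4)
type:
  Nat -> Eq (Eq Nat 4 4) (refl Nat 4) (refl Nat 4)
observation: the first redex contracted is a beta-redex; the normal form is reached in 5 normal-order steps.


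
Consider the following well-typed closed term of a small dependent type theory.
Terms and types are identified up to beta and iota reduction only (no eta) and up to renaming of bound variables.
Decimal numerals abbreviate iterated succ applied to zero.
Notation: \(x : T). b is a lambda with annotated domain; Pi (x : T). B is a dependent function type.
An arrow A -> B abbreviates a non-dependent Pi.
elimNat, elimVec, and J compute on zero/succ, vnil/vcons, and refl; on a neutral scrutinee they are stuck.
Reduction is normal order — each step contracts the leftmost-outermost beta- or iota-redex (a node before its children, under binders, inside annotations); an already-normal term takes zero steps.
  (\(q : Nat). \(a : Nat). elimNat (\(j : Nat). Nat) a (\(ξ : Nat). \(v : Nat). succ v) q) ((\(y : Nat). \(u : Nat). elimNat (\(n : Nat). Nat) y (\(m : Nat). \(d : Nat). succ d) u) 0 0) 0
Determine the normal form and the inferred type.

reduced normal form:
  0
type:
  Nat
observation: contracting a beta-redex first, the term normalizes in 6 steps.


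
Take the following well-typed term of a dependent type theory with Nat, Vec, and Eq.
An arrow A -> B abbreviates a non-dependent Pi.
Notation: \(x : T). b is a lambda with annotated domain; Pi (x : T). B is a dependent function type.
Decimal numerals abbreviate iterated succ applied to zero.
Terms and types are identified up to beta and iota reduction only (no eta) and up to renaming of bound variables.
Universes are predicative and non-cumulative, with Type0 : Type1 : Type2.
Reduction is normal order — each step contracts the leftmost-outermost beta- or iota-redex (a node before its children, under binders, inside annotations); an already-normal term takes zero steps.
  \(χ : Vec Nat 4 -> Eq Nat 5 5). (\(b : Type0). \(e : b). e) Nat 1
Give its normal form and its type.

resulting normal form:
  \(χ : Vec Nat 4 -> Eq Nat 5 5). 1
type:
  (Vec Nat 4 -> Eq Nat 5 5) -> Nat
observation: reduction starts at a beta-redex, and 2 normal-order steps reach the normal form.
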